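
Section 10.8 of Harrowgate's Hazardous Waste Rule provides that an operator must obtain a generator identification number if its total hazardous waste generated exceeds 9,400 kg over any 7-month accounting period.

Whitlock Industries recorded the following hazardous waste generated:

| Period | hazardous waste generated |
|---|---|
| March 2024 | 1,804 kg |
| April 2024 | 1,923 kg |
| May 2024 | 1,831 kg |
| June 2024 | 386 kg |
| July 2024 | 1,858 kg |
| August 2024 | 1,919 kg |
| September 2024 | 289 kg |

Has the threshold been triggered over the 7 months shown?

Total hazardous waste generated: 1,804 kg + 1,923 kg + 1,831 kg + 386 kg + 1,858 kg + 1,919 kg + 289 kg = 10,010 kg.
10,010 kg > 9,400 kg, so the threshold is exceeded.

Yes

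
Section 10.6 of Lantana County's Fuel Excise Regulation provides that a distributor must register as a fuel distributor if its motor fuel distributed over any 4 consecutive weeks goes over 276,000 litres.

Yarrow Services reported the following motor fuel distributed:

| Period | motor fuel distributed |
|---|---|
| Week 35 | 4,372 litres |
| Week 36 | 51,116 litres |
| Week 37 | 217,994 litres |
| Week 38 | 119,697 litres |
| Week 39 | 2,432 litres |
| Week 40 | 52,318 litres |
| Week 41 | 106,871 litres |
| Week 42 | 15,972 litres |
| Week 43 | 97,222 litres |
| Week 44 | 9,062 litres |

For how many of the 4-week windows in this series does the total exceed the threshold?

4

Week 35–Week 38: 4,372 litres + 51,116 litres + 217,994 litres + 119,697 litres = 393,179 litres (over)
Week 36–Week 39: 51,116 litres + 217,994 litres + 119,697 litres + 2,432 litres = 391,239 litres (over)
Week 37–Week 40: 217,994 litres + 119,697 litres + 2,432 litres + 52,318 litres = 392,441 litres (over)
Week 38–Week 41: 119,697 litres + 2,432 litres + 52,318 litres + 106,871 litres = 281,318 litres (over)
Week 39–Week 42: 2,432 litres + 52,318 litres + 106,871 litres + 15,972 litres = 177,593 litres (under)
Week 40–Week 43: 52,318 litres + 106,871 litres + 15,972 litres + 97,222 litres = 272,383 litres (under)
Week 41–Week 44: 106,871 litres + 15,972 litres + 97,222 litres + 9,062 litres = 229,127 litres (under)
4 windows exceed the threshold.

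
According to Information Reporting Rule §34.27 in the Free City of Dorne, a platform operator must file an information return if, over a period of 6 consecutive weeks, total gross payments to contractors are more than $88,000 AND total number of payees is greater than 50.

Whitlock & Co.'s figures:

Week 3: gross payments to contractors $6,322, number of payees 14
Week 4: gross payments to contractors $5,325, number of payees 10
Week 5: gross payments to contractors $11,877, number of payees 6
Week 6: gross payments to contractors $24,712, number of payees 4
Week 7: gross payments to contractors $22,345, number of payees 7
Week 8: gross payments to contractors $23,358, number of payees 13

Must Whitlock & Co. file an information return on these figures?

Yes

Total gross payments to contractors: $6,322 + $5,325 + $11,877 + $24,712 + $22,345 + $23,358 = $93,939 (> $88,000).
Total number of payees: 14 + 10 + 6 + 4 + 7 + 13 = 54 (> 50).
The test is 'and': both thresholds are exceeded.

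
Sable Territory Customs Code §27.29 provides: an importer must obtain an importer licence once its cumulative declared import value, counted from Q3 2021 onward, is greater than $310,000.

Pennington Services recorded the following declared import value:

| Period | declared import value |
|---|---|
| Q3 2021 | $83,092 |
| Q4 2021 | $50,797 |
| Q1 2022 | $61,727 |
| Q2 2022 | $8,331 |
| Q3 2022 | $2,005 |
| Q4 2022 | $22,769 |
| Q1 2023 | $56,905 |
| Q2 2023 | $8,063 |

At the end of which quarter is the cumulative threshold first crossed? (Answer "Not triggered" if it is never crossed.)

Through Q3 2021: $83,092
Through Q4 2021: $133,889
Through Q1 2022: $195,616
Through Q2 2022: $203,947
Through Q3 2022: $205,952
Through Q4 2022: $228,721
Through Q1 2023: $285,626
Through Q2 2023: $293,689
Final cumulative total $293,689 ≤ $310,000; the threshold is never exceeded.

Not triggered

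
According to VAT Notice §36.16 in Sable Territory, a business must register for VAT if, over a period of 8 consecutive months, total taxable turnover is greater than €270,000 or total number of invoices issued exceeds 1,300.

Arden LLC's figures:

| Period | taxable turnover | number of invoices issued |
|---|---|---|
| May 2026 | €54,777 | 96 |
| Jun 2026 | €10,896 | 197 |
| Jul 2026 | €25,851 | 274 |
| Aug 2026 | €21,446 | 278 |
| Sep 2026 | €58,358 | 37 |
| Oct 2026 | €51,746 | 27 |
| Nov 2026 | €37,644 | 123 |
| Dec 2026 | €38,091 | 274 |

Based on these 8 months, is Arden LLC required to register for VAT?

Total taxable turnover: €54,777 + €10,896 + €25,851 + €21,446 + €58,358 + €51,746 + €37,644 + €38,091 = €298,809 (> €270,000).
Total number of invoices issued: 96 + 197 + 274 + 278 + 37 + 27 + 123 + 274 = 1,306 (> 1,300).
The test is 'or': at least one threshold is exceeded.

Yes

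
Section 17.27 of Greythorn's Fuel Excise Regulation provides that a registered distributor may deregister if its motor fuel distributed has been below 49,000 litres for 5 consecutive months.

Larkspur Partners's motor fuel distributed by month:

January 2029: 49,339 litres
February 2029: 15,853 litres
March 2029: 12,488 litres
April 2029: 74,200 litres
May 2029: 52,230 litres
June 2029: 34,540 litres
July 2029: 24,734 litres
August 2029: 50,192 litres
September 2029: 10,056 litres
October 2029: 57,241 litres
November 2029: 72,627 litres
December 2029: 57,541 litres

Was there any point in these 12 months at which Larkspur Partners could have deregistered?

No

Months below 49,000 litres: February 2029, March 2029, June 2029, July 2029, September 2029.
Longest run of consecutive months below the threshold: 2.
2 < 5, so Larkspur Partners never became eligible.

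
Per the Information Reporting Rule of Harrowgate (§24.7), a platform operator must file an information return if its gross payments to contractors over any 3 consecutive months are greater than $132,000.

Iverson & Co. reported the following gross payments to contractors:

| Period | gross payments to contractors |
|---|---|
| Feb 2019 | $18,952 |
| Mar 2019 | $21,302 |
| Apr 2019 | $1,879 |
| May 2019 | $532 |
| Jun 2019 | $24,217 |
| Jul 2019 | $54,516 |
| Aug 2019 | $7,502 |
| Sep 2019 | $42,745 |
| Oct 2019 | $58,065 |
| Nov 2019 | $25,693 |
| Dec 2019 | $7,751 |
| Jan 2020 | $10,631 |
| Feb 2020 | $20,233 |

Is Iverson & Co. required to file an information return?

Feb 2019–Apr 2019: $18,952 + $21,302 + $1,879 = $42,133 (under)
Mar 2019–May 2019: $21,302 + $1,879 + $532 = $23,713 (under)
Apr 2019–Jun 2019: $1,879 + $532 + $24,217 = $26,628 (under)
May 2019–Jul 2019: $532 + $24,217 + $54,516 = $79,265 (under)
Jun 2019–Aug 2019: $24,217 + $54,516 + $7,502 = $86,235 (under)
Jul 2019–Sep 2019: $54,516 + $7,502 + $42,745 = $104,763 (under)
Aug 2019–Oct 2019: $7,502 + $42,745 + $58,065 = $108,312 (under)
Sep 2019–Nov 2019: $42,745 + $58,065 + $25,693 = $126,503 (under)
Oct 2019–Dec 2019: $58,065 + $25,693 + $7,751 = $91,509 (under)
Nov 2019–Jan 2020: $25,693 + $7,751 + $10,631 = $44,075 (under)
Dec 2019–Feb 2020: $7,751 + $10,631 + $20,233 = $38,615 (under)
No window exceeds $132,000.

No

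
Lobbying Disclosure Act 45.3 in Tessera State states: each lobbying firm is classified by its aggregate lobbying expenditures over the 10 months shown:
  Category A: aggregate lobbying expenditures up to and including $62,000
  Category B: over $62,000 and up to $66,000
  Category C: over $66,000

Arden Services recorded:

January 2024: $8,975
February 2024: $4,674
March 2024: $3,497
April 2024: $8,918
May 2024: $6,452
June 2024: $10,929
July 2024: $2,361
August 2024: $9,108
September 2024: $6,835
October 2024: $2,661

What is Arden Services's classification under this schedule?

Category B

Aggregate lobbying expenditures: $8,975 + $4,674 + $3,497 + $8,918 + $6,452 + $10,929 + $2,361 + $9,108 + $6,835 + $2,661 = $64,410.
$62,000 < $64,410 ≤ $66,000, so Category B applies.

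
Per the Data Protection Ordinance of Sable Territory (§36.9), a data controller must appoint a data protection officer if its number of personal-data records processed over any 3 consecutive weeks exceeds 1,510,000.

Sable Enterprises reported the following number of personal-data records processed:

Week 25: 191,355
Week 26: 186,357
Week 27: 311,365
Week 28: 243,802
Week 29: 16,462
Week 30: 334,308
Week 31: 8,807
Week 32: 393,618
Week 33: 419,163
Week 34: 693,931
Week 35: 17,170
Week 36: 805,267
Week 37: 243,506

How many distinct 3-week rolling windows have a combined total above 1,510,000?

1

Week 25–Week 27: 191,355 + 186,357 + 311,365 = 689,077 (under)
Week 26–Week 28: 186,357 + 311,365 + 243,802 = 741,524 (under)
Week 27–Week 29: 311,365 + 243,802 + 16,462 = 571,629 (under)
Week 28–Week 30: 243,802 + 16,462 + 334,308 = 594,572 (under)
Week 29–Week 31: 16,462 + 334,308 + 8,807 = 359,577 (under)
Week 30–Week 32: 334,308 + 8,807 + 393,618 = 736,733 (under)
Week 31–Week 33: 8,807 + 393,618 + 419,163 = 821,588 (under)
Week 32–Week 34: 393,618 + 419,163 + 693,931 = 1,506,712 (under)
Week 33–Week 35: 419,163 + 693,931 + 17,170 = 1,130,264 (under)
Week 34–Week 36: 693,931 + 17,170 + 805,267 = 1,516,368 (over)
Week 35–Week 37: 17,170 + 805,267 + 243,506 = 1,065,943 (under)
1 window exceeds the threshold.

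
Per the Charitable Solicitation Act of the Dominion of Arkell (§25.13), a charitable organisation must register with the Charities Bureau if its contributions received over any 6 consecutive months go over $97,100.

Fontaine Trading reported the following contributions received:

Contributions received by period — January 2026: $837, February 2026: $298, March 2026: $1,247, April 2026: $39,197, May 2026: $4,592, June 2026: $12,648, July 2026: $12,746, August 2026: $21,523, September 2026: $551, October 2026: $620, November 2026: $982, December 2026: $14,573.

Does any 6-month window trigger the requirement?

January 2026–June 2026: $837 + $298 + $1,247 + $39,197 + $4,592 + $12,648 = $58,819 (under)
February 2026–July 2026: $298 + $1,247 + $39,197 + $4,592 + $12,648 + $12,746 = $70,728 (under)
March 2026–August 2026: $1,247 + $39,197 + $4,592 + $12,648 + $12,746 + $21,523 = $91,953 (under)
April 2026–September 2026: $39,197 + $4,592 + $12,648 + $12,746 + $21,523 + $551 = $91,257 (under)
May 2026–October 2026: $4,592 + $12,648 + $12,746 + $21,523 + $551 + $620 = $52,680 (under)
June 2026–November 2026: $12,648 + $12,746 + $21,523 + $551 + $620 + $982 = $49,070 (under)
July 2026–December 2026: $12,746 + $21,523 + $551 + $620 + $982 + $14,573 = $50,995 (under)
No window exceeds $97,100.

No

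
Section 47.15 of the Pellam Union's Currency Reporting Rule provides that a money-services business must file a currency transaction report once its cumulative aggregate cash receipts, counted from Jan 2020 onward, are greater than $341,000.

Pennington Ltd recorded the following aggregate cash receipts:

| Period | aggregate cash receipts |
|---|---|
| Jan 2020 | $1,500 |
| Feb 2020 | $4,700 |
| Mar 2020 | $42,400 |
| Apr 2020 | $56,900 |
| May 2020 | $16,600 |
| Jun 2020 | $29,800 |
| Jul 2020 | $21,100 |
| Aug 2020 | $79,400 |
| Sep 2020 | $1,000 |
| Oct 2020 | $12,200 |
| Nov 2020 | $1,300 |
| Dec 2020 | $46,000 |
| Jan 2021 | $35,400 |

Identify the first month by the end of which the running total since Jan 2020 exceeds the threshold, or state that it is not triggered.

Through Jan 2020: $1,500
Through Feb 2020: $6,200
Through Mar 2020: $48,600
Through Apr 2020: $105,500
Through May 2020: $122,100
Through Jun 2020: $151,900
Through Jul 2020: $173,000
Through Aug 2020: $252,400
Through Sep 2020: $253,400
Through Oct 2020: $265,600
Through Nov 2020: $266,900
Through Dec 2020: $312,900
Through Jan 2021: $348,300 ← exceeds threshold

Jan 2021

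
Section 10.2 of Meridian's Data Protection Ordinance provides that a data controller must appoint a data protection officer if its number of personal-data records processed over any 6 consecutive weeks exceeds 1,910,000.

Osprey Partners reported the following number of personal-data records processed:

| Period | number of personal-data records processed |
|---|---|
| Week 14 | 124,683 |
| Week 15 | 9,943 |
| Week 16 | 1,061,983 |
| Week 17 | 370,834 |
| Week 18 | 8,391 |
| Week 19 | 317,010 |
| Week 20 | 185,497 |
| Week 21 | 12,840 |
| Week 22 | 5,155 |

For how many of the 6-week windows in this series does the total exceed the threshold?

2

Week 14–Week 19: 124,683 + 9,943 + 1,061,983 + 370,834 + 8,391 + 317,010 = 1,892,844 (under)
Week 15–Week 20: 9,943 + 1,061,983 + 370,834 + 8,391 + 317,010 + 185,497 = 1,953,658 (over)
Week 16–Week 21: 1,061,983 + 370,834 + 8,391 + 317,010 + 185,497 + 12,840 = 1,956,555 (over)
Week 17–Week 22: 370,834 + 8,391 + 317,010 + 185,497 + 12,840 + 5,155 = 899,727 (under)
2 windows exceed the threshold.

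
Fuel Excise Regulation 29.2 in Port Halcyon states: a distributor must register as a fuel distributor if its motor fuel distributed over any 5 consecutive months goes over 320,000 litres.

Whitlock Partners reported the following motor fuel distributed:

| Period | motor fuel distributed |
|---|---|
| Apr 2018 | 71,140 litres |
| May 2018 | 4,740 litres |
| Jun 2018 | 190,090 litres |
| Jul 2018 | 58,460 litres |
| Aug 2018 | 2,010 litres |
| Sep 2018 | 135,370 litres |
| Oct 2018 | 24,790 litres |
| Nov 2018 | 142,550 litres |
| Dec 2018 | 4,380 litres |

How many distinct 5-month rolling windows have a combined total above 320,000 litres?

4

Apr 2018–Aug 2018: 71,140 litres + 4,740 litres + 190,090 litres + 58,460 litres + 2,010 litres = 326,440 litres (over)
May 2018–Sep 2018: 4,740 litres + 190,090 litres + 58,460 litres + 2,010 litres + 135,370 litres = 390,670 litres (over)
Jun 2018–Oct 2018: 190,090 litres + 58,460 litres + 2,010 litres + 135,370 litres + 24,790 litres = 410,720 litres (over)
Jul 2018–Nov 2018: 58,460 litres + 2,010 litres + 135,370 litres + 24,790 litres + 142,550 litres = 363,180 litres (over)
Aug 2018–Dec 2018: 2,010 litres + 135,370 litres + 24,790 litres + 142,550 litres + 4,380 litres = 309,100 litres (under)
4 windows exceed the threshold.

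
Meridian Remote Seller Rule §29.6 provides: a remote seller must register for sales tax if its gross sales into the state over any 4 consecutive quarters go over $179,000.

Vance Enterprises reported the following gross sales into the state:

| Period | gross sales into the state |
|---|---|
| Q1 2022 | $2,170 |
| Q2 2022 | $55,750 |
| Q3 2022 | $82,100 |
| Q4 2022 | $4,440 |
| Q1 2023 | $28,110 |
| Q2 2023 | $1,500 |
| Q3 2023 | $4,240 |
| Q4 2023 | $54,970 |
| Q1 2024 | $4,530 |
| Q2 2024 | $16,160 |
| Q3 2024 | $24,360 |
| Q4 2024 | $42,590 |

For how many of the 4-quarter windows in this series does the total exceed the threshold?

0

Q1 2022–Q4 2022: $2,170 + $55,750 + $82,100 + $4,440 = $144,460 (under)
Q2 2022–Q1 2023: $55,750 + $82,100 + $4,440 + $28,110 = $170,400 (under)
Q3 2022–Q2 2023: $82,100 + $4,440 + $28,110 + $1,500 = $116,150 (under)
Q4 2022–Q3 2023: $4,440 + $28,110 + $1,500 + $4,240 = $38,290 (under)
Q1 2023–Q4 2023: $28,110 + $1,500 + $4,240 + $54,970 = $88,820 (under)
Q2 2023–Q1 2024: $1,500 + $4,240 + $54,970 + $4,530 = $65,240 (under)
Q3 2023–Q2 2024: $4,240 + $54,970 + $4,530 + $16,160 = $79,900 (under)
Q4 2023–Q3 2024: $54,970 + $4,530 + $16,160 + $24,360 = $100,020 (under)
Q1 2024–Q4 2024: $4,530 + $16,160 + $24,360 + $42,590 = $87,640 (under)
0 windows exceed the threshold.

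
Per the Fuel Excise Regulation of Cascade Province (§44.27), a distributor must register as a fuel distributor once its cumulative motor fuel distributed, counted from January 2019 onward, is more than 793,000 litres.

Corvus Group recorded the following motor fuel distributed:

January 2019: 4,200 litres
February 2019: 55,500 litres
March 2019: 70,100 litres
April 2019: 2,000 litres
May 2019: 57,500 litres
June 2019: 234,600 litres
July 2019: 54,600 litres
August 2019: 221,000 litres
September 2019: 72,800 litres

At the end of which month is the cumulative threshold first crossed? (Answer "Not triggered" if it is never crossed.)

Through January 2019: 4,200 litres
Through February 2019: 59,700 litres
Through March 2019: 129,800 litres
Through April 2019: 131,800 litres
Through May 2019: 189,300 litres
Through June 2019: 423,900 litres
Through July 2019: 478,500 litres
Through August 2019: 699,500 litres
Through September 2019: 772,300 litres
Final cumulative total 772,300 litres ≤ 793,000 litres; the threshold is never exceeded.

Not triggered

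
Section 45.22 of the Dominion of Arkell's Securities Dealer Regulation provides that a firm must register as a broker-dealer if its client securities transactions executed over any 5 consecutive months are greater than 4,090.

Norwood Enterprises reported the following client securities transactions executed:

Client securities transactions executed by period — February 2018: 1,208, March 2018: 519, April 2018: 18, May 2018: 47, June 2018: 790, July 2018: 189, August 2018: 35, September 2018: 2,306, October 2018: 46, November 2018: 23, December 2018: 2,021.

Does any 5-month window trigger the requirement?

February 2018–June 2018: 1,208 + 519 + 18 + 47 + 790 = 2,582 (under)
March 2018–July 2018: 519 + 18 + 47 + 790 + 189 = 1,563 (under)
April 2018–August 2018: 18 + 47 + 790 + 189 + 35 = 1,079 (under)
May 2018–September 2018: 47 + 790 + 189 + 35 + 2,306 = 3,367 (under)
June 2018–October 2018: 790 + 189 + 35 + 2,306 + 46 = 3,366 (under)
July 2018–November 2018: 189 + 35 + 2,306 + 46 + 23 = 2,599 (under)
August 2018–December 2018: 35 + 2,306 + 46 + 23 + 2,021 = 4,431 (over)
At least one window exceeds 4,090.

Yes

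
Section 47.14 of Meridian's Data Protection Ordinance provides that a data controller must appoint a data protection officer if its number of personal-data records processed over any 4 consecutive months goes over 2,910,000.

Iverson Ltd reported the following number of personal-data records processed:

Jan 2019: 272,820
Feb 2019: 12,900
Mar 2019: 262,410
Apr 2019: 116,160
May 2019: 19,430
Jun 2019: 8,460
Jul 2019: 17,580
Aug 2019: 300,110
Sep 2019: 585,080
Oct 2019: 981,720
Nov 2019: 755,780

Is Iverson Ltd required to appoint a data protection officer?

No

Jan 2019–Apr 2019: 272,820 + 12,900 + 262,410 + 116,160 = 664,290 (under)
Feb 2019–May 2019: 12,900 + 262,410 + 116,160 + 19,430 = 410,900 (under)
Mar 2019–Jun 2019: 262,410 + 116,160 + 19,430 + 8,460 = 406,460 (under)
Apr 2019–Jul 2019: 116,160 + 19,430 + 8,460 + 17,580 = 161,630 (under)
May 2019–Aug 2019: 19,430 + 8,460 + 17,580 + 300,110 = 345,580 (under)
Jun 2019–Sep 2019: 8,460 + 17,580 + 300,110 + 585,080 = 911,230 (under)
Jul 2019–Oct 2019: 17,580 + 300,110 + 585,080 + 981,720 = 1,884,490 (under)
Aug 2019–Nov 2019: 300,110 + 585,080 + 981,720 + 755,780 = 2,622,690 (under)
No window exceeds 2,910,000.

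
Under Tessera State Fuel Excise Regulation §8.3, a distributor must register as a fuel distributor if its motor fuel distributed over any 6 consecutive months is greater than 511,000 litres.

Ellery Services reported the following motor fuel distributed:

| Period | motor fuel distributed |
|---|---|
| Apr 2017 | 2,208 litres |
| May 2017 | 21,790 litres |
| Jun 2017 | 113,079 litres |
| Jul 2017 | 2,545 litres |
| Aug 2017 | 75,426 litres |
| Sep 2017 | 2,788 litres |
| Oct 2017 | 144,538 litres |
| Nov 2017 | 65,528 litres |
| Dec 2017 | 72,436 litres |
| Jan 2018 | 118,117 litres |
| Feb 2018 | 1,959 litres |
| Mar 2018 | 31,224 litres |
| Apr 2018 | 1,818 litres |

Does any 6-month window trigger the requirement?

No

Apr 2017–Sep 2017: 2,208 litres + 21,790 litres + 113,079 litres + 2,545 litres + 75,426 litres + 2,788 litres = 217,836 litres (under)
May 2017–Oct 2017: 21,790 litres + 113,079 litres + 2,545 litres + 75,426 litres + 2,788 litres + 144,538 litres = 360,166 litres (under)
Jun 2017–Nov 2017: 113,079 litres + 2,545 litres + 75,426 litres + 2,788 litres + 144,538 litres + 65,528 litres = 403,904 litres (under)
Jul 2017–Dec 2017: 2,545 litres + 75,426 litres + 2,788 litres + 144,538 litres + 65,528 litres + 72,436 litres = 363,261 litres (under)
Aug 2017–Jan 2018: 75,426 litres + 2,788 litres + 144,538 litres + 65,528 litres + 72,436 litres + 118,117 litres = 478,833 litres (under)
Sep 2017–Feb 2018: 2,788 litres + 144,538 litres + 65,528 litres + 72,436 litres + 118,117 litres + 1,959 litres = 405,366 litres (under)
Oct 2017–Mar 2018: 144,538 litres + 65,528 litres + 72,436 litres + 118,117 litres + 1,959 litres + 31,224 litres = 433,802 litres (under)
Nov 2017–Apr 2018: 65,528 litres + 72,436 litres + 118,117 litres + 1,959 litres + 31,224 litres + 1,818 litres = 291,082 litres (under)
No window exceeds 511,000 litres.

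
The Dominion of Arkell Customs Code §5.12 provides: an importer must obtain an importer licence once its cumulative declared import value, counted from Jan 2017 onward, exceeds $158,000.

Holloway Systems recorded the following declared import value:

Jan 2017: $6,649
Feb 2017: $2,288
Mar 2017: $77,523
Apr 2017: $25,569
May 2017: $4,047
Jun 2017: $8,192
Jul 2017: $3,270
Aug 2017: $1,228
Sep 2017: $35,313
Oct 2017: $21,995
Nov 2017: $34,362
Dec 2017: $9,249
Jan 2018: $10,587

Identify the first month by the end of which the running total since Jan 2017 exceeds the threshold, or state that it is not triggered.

Through Jan 2017: $6,649
Through Feb 2017: $8,937
Through Mar 2017: $86,460
Through Apr 2017: $112,029
Through May 2017: $116,076
Through Jun 2017: $124,268
Through Jul 2017: $127,538
Through Aug 2017: $128,766
Through Sep 2017: $164,079 ← exceeds threshold

Sep 2017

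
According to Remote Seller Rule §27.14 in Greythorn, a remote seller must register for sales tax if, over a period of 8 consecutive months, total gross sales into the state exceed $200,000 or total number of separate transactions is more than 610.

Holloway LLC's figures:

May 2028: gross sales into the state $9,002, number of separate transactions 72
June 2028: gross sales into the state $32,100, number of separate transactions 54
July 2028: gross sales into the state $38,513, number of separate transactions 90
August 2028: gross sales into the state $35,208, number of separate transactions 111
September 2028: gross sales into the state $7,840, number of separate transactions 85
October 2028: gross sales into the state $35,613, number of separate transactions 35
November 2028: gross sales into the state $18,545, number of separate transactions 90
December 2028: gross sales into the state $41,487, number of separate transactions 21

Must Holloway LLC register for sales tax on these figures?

Total gross sales into the state: $9,002 + $32,100 + $38,513 + $35,208 + $7,840 + $35,613 + $18,545 + $41,487 = $218,308 (> $200,000).
Total number of separate transactions: 72 + 54 + 90 + 111 + 85 + 35 + 90 + 21 = 558 (≤ 610).
The test is 'or': at least one threshold is exceeded.

Yes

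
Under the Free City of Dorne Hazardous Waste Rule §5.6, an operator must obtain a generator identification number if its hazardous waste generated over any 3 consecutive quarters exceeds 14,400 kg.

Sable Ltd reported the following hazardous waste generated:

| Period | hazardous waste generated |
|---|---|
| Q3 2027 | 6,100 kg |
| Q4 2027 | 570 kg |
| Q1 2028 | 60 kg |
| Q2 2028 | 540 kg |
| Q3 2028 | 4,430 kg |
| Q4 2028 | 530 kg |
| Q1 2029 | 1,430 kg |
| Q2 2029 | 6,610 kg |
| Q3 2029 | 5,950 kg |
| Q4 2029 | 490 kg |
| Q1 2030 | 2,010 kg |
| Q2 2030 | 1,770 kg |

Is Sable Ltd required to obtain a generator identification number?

No

Q3 2027–Q1 2028: 6,100 kg + 570 kg + 60 kg = 6,730 kg (under)
Q4 2027–Q2 2028: 570 kg + 60 kg + 540 kg = 1,170 kg (under)
Q1 2028–Q3 2028: 60 kg + 540 kg + 4,430 kg = 5,030 kg (under)
Q2 2028–Q4 2028: 540 kg + 4,430 kg + 530 kg = 5,500 kg (under)
Q3 2028–Q1 2029: 4,430 kg + 530 kg + 1,430 kg = 6,390 kg (under)
Q4 2028–Q2 2029: 530 kg + 1,430 kg + 6,610 kg = 8,570 kg (under)
Q1 2029–Q3 2029: 1,430 kg + 6,610 kg + 5,950 kg = 13,990 kg (under)
Q2 2029–Q4 2029: 6,610 kg + 5,950 kg + 490 kg = 13,050 kg (under)
Q3 2029–Q1 2030: 5,950 kg + 490 kg + 2,010 kg = 8,450 kg (under)
Q4 2029–Q2 2030: 490 kg + 2,010 kg + 1,770 kg = 4,270 kg (under)
No window exceeds 14,400 kg.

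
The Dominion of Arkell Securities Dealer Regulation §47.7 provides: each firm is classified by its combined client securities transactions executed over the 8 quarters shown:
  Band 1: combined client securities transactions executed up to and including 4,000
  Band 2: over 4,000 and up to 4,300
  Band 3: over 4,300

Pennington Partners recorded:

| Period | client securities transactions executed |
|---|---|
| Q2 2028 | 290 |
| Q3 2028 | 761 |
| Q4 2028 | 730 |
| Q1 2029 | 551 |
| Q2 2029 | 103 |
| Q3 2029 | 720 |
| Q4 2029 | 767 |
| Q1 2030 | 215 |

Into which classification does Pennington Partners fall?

Band 2

Combined client securities transactions executed: 290 + 761 + 730 + 551 + 103 + 720 + 767 + 215 = 4,137.
4,000 < 4,137 ≤ 4,300, so Band 2 applies.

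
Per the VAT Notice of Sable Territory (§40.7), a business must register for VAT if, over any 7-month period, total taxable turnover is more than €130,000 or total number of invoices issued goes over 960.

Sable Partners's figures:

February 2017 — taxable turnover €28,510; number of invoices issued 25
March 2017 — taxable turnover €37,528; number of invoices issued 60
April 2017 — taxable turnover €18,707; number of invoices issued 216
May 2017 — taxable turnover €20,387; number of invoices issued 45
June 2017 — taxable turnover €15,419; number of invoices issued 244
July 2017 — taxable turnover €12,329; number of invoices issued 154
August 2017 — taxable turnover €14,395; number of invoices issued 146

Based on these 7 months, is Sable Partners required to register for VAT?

Total taxable turnover: €28,510 + €37,528 + €18,707 + €20,387 + €15,419 + €12,329 + €14,395 = €147,275 (> €130,000).
Total number of invoices issued: 25 + 60 + 216 + 45 + 244 + 154 + 146 = 890 (≤ 960).
The test is 'or': at least one threshold is exceeded.

Yes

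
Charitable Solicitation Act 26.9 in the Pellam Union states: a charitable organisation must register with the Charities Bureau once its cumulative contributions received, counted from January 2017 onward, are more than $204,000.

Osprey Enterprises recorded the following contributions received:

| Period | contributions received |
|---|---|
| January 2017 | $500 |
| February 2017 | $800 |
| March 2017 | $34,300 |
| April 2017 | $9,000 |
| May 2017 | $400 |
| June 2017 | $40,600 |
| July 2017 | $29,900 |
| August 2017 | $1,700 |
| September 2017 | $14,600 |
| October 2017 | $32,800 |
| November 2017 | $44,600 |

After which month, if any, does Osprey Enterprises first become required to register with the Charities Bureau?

Through January 2017: $500
Through February 2017: $1,300
Through March 2017: $35,600
Through April 2017: $44,600
Through May 2017: $45,000
Through June 2017: $85,600
Through July 2017: $115,500
Through August 2017: $117,200
Through September 2017: $131,800
Through October 2017: $164,600
Through November 2017: $209,200 ← exceeds threshold

November 2017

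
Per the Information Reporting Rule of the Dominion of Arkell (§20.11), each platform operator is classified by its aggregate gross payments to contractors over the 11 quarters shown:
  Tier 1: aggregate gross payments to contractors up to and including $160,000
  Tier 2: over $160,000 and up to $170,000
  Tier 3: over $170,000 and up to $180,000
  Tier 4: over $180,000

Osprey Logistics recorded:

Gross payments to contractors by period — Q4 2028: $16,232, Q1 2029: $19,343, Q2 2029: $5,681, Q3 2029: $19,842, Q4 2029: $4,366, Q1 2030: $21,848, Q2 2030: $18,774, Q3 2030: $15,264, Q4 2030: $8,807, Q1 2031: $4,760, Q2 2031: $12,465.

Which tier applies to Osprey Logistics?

Tier 1

Aggregate gross payments to contractors: $16,232 + $19,343 + $5,681 + $19,842 + $4,366 + $21,848 + $18,774 + $15,264 + $8,807 + $4,760 + $12,465 = $147,382.
$147,382 ≤ $160,000, so Tier 1 applies.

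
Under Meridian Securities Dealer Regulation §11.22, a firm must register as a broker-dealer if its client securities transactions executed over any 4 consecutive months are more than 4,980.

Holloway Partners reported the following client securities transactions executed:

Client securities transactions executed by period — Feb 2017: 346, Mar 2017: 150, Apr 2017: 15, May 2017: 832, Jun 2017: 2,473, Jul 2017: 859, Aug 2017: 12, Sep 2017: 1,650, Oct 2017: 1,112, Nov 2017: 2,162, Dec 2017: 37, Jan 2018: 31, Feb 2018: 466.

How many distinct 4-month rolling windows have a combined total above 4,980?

1

Feb 2017–May 2017: 346 + 150 + 15 + 832 = 1,343 (under)
Mar 2017–Jun 2017: 150 + 15 + 832 + 2,473 = 3,470 (under)
Apr 2017–Jul 2017: 15 + 832 + 2,473 + 859 = 4,179 (under)
May 2017–Aug 2017: 832 + 2,473 + 859 + 12 = 4,176 (under)
Jun 2017–Sep 2017: 2,473 + 859 + 12 + 1,650 = 4,994 (over)
Jul 2017–Oct 2017: 859 + 12 + 1,650 + 1,112 = 3,633 (under)
Aug 2017–Nov 2017: 12 + 1,650 + 1,112 + 2,162 = 4,936 (under)
Sep 2017–Dec 2017: 1,650 + 1,112 + 2,162 + 37 = 4,961 (under)
Oct 2017–Jan 2018: 1,112 + 2,162 + 37 + 31 = 3,342 (under)
Nov 2017–Feb 2018: 2,162 + 37 + 31 + 466 = 2,696 (under)
1 window exceeds the threshold.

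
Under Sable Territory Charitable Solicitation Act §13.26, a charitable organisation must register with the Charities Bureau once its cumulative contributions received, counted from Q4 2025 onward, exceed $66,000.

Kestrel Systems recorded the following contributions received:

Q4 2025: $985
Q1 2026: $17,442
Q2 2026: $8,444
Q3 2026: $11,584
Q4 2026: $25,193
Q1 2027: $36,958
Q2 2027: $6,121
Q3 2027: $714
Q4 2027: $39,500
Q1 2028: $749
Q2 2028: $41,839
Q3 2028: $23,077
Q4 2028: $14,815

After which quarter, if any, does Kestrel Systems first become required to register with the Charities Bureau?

Q1 2027

Through Q4 2025: $985
Through Q1 2026: $18,427
Through Q2 2026: $26,871
Through Q3 2026: $38,455
Through Q4 2026: $63,648
Through Q1 2027: $100,606 ← exceeds threshold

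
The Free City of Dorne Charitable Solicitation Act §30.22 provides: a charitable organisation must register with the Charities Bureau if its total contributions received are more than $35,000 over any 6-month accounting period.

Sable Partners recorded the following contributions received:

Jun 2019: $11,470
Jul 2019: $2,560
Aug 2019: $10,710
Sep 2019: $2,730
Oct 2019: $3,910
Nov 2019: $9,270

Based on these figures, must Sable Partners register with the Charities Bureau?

Yes

Total contributions received: $11,470 + $2,560 + $10,710 + $2,730 + $3,910 + $9,270 = $40,650.
$40,650 > $35,000, so the threshold is exceeded.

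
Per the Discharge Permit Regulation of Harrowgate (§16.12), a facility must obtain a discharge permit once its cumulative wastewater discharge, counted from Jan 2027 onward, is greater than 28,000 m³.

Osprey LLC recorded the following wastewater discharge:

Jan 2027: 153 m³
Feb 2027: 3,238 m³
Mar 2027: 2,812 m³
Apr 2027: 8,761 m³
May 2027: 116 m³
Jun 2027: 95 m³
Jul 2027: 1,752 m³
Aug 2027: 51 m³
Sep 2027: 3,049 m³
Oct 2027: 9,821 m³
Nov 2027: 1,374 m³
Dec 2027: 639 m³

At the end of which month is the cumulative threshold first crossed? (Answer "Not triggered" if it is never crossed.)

Through Jan 2027: 153 m³
Through Feb 2027: 3,391 m³
Through Mar 2027: 6,203 m³
Through Apr 2027: 14,964 m³
Through May 2027: 15,080 m³
Through Jun 2027: 15,175 m³
Through Jul 2027: 16,927 m³
Through Aug 2027: 16,978 m³
Through Sep 2027: 20,027 m³
Through Oct 2027: 29,848 m³ ← exceeds threshold

Oct 2027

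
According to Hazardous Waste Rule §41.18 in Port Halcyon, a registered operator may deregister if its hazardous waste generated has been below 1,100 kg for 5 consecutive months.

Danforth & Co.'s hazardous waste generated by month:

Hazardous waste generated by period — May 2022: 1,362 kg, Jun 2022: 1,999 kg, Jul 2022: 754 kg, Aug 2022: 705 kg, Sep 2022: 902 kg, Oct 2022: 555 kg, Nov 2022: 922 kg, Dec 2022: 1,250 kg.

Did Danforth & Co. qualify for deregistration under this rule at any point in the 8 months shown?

Yes

Months below 1,100 kg: Jul 2022, Aug 2022, Sep 2022, Oct 2022, Nov 2022.
Longest run of consecutive months below the threshold: 5.
5 ≥ 5, so Danforth & Co. became eligible.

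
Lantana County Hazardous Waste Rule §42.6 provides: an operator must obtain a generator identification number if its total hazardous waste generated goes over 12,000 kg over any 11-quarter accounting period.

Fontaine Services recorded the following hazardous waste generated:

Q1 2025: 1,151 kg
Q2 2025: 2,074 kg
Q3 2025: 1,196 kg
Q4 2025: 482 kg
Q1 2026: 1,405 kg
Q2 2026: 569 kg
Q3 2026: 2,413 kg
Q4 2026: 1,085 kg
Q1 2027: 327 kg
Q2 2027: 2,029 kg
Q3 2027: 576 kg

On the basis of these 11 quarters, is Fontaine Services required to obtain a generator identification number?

Total hazardous waste generated: 1,151 kg + 2,074 kg + 1,196 kg + 482 kg + 1,405 kg + 569 kg + 2,413 kg + 1,085 kg + 327 kg + 2,029 kg + 576 kg = 13,307 kg.
13,307 kg > 12,000 kg, so the threshold is exceeded.

Yes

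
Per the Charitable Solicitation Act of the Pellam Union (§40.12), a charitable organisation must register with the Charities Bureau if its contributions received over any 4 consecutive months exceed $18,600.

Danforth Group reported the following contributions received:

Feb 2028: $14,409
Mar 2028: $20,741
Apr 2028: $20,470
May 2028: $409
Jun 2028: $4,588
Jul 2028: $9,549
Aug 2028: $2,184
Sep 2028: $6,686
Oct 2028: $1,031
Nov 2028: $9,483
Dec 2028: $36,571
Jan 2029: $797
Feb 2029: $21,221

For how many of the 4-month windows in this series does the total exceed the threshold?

9

Feb 2028–May 2028: $14,409 + $20,741 + $20,470 + $409 = $56,029 (over)
Mar 2028–Jun 2028: $20,741 + $20,470 + $409 + $4,588 = $46,208 (over)
Apr 2028–Jul 2028: $20,470 + $409 + $4,588 + $9,549 = $35,016 (over)
May 2028–Aug 2028: $409 + $4,588 + $9,549 + $2,184 = $16,730 (under)
Jun 2028–Sep 2028: $4,588 + $9,549 + $2,184 + $6,686 = $23,007 (over)
Jul 2028–Oct 2028: $9,549 + $2,184 + $6,686 + $1,031 = $19,450 (over)
Aug 2028–Nov 2028: $2,184 + $6,686 + $1,031 + $9,483 = $19,384 (over)
Sep 2028–Dec 2028: $6,686 + $1,031 + $9,483 + $36,571 = $53,771 (over)
Oct 2028–Jan 2029: $1,031 + $9,483 + $36,571 + $797 = $47,882 (over)
Nov 2028–Feb 2029: $9,483 + $36,571 + $797 + $21,221 = $68,072 (over)
9 windows exceed the threshold.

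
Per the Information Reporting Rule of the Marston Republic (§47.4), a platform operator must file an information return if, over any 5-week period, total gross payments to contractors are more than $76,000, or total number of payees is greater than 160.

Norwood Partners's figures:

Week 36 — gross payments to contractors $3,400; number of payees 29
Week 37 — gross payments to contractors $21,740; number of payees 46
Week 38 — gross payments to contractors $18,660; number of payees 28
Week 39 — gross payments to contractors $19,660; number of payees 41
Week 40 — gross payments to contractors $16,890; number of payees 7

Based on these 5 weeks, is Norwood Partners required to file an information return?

Yes

Total gross payments to contractors: $3,400 + $21,740 + $18,660 + $19,660 + $16,890 = $80,350 (> $76,000).
Total number of payees: 29 + 46 + 28 + 41 + 7 = 151 (≤ 160).
The test is 'or': at least one threshold is exceeded.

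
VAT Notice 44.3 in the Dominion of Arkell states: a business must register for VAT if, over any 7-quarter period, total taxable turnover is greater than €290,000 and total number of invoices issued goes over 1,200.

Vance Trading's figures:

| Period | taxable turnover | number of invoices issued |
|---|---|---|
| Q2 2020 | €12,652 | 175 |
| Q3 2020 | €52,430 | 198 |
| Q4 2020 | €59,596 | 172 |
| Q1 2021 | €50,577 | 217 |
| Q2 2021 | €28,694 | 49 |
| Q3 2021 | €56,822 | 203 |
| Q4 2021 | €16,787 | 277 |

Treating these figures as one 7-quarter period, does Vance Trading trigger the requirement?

No

Total taxable turnover: €12,652 + €52,430 + €59,596 + €50,577 + €28,694 + €56,822 + €16,787 = €277,558 (≤ €290,000).
Total number of invoices issued: 175 + 198 + 172 + 217 + 49 + 203 + 277 = 1,291 (> 1,200).
The test is 'and': the rule requires both, and at least one is not exceeded.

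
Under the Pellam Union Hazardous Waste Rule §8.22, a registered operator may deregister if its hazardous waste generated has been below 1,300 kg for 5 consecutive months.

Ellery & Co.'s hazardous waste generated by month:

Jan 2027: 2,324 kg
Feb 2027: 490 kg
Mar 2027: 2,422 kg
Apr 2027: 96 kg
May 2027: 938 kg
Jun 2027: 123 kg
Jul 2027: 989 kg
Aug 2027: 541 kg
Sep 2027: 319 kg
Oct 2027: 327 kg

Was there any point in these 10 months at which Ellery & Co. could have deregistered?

Months below 1,300 kg: Feb 2027, Apr 2027, May 2027, Jun 2027, Jul 2027, Aug 2027, Sep 2027, Oct 2027.
Longest run of consecutive months below the threshold: 7.
7 ≥ 5, so Ellery & Co. became eligible.

Yes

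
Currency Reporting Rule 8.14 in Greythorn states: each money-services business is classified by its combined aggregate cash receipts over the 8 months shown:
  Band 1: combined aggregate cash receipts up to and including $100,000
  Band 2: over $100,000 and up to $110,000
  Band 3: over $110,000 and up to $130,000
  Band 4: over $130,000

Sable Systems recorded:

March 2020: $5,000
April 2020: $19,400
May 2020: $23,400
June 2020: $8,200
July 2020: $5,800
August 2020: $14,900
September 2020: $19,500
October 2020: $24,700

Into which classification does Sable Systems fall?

Combined aggregate cash receipts: $5,000 + $19,400 + $23,400 + $8,200 + $5,800 + $14,900 + $19,500 + $24,700 = $120,900.
$110,000 < $120,900 ≤ $130,000, so Band 3 applies.

Band 3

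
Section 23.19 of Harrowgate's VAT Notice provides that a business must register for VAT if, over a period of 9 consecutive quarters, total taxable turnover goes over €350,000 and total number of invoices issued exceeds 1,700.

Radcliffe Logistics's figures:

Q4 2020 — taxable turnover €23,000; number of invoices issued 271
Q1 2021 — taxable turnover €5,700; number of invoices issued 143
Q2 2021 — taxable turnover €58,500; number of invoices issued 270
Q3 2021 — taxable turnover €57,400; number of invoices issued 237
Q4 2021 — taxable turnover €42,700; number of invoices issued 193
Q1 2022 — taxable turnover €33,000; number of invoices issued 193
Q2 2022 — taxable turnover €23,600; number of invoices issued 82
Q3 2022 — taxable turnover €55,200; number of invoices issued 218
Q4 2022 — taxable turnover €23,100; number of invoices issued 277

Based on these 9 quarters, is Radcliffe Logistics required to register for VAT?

Total taxable turnover: €23,000 + €5,700 + €58,500 + €57,400 + €42,700 + €33,000 + €23,600 + €55,200 + €23,100 = €322,200 (≤ €350,000).
Total number of invoices issued: 271 + 143 + 270 + 237 + 193 + 193 + 82 + 218 + 277 = 1,884 (> 1,700).
The test is 'and': the rule requires both, and at least one is not exceeded.

No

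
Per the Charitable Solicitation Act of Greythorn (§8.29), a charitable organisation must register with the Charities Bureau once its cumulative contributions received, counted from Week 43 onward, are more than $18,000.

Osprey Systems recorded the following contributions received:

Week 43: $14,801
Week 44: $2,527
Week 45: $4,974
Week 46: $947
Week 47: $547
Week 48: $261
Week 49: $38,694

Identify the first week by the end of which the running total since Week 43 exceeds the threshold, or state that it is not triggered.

Through Week 43: $14,801
Through Week 44: $17,328
Through Week 45: $22,302 ← exceeds threshold

Week 45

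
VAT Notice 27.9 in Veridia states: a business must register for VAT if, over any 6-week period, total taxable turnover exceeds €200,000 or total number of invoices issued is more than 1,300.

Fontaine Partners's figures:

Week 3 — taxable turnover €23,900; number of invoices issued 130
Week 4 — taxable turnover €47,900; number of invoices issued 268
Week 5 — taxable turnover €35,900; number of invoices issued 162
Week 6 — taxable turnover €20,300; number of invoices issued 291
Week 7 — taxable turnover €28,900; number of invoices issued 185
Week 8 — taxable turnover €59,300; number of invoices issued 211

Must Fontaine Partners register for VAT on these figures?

Yes

Total taxable turnover: €23,900 + €47,900 + €35,900 + €20,300 + €28,900 + €59,300 = €216,200 (> €200,000).
Total number of invoices issued: 130 + 268 + 162 + 291 + 185 + 211 = 1,247 (≤ 1,300).
The test is 'or': at least one threshold is exceeded.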